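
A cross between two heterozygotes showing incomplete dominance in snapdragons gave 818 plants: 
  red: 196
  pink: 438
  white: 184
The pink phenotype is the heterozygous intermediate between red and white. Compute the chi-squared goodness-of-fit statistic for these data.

4.465

With incomplete dominance, a heterozygote × heterozygote cross gives a 1:2:1 phenotypic ratio.
Expected counts for N = 818 under a 1:2:1 ratio (total parts = 4):
  red: 818 × 1/4 = 204.5
  pink: 818 × 2/4 = 409
  white: 818 × 1/4 = 204.5
χ² = Σ (O − E)² / E
  red: (196 − 204.5)² / 204.5 = 0.3533
  pink: (438 − 409)² / 409 = 2.0562
  white: (184 − 204.5)² / 204.5 = 2.0550
χ² = 0.3533 + 2.0562 + 2.0550 = 4.4645 ≈ 4.465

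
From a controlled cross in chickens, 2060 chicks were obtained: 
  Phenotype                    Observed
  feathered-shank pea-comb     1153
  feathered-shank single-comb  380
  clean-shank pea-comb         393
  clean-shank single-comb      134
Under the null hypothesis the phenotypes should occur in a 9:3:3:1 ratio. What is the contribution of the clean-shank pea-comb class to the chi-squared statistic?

Total ratio parts = 16. Expected numbers out of 2060:
  feathered-shank pea-comb: 2060 × 9/16 = 1158.75
  feathered-shank single-comb: 2060 × 3/16 = 386.25
  clean-shank pea-comb: 2060 × 3/16 = 386.25
  clean-shank single-comb: 2060 × 1/16 = 128.75
Contribution of clean-shank pea-comb: (393 − 386.25)² / 386.25 = 0.1180

0.118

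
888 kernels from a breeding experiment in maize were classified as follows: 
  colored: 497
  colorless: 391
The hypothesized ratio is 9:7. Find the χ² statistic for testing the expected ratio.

Expected counts for N = 888 under a 9:7 ratio (total parts = 16):
  colored: 888 × 9/16 = 499.5
  colorless: 888 × 7/16 = 388.5
χ² = Σ (O − E)² / E
  colored: (497 − 499.5)² / 499.5 = 0.0125
  colorless: (391 − 388.5)² / 388.5 = 0.0161
χ² = 0.0125 + 0.0161 = 0.0286 ≈ 0.029

0.029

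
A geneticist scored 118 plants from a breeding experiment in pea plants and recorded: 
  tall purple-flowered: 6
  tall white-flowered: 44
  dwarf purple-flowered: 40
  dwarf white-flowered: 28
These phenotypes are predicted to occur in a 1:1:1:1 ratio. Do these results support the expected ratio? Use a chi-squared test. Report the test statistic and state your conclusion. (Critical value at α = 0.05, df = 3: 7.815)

Under the 1:1:1:1 hypothesis (Σ ratio = 4, N = 118):
  tall purple-flowered: 118 × 1/4 = 29.5
  tall white-flowered: 118 × 1/4 = 29.5
  dwarf purple-flowered: 118 × 1/4 = 29.5
  dwarf white-flowered: 118 × 1/4 = 29.5
χ² = Σ (O − E)² / E
  tall purple-flowered: (6 − 29.5)² / 29.5 = 18.7203
  tall white-flowered: (44 − 29.5)² / 29.5 = 7.1271
  dwarf purple-flowered: (40 − 29.5)² / 29.5 = 3.7373
  dwarf white-flowered: (28 − 29.5)² / 29.5 = 0.0763
χ² = 18.7203 + 7.1271 + 3.7373 + 0.0763 = 29.661
Degrees of freedom = 4 − 1 = 3; critical value at α = 0.05 is 7.815.
Since 29.661 > 7.815, we reject the null hypothesis — the data do not fit the 1:1:1:1 ratio.

29.661; not consistent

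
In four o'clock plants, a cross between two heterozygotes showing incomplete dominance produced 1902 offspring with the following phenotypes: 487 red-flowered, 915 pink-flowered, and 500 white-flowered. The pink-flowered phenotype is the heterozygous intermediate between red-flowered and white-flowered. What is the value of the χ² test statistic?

2.903

With incomplete dominance, a heterozygote × heterozygote cross gives a 1:2:1 phenotypic ratio.
The 1:2:1 ratio has 4 parts, so with N = 1902 the expected counts are:
  red-flowered: 1902 × 1/4 = 475.5
  pink-flowered: 1902 × 2/4 = 951
  white-flowered: 1902 × 1/4 = 475.5
χ² = Σ (O − E)² / E
  red-flowered: (487 − 475.5)² / 475.5 = 0.2781
  pink-flowered: (915 − 951)² / 951 = 1.3628
  white-flowered: (500 − 475.5)² / 475.5 = 1.2624
χ² = 0.2781 + 1.3628 + 1.2624 = 2.9033 ≈ 2.903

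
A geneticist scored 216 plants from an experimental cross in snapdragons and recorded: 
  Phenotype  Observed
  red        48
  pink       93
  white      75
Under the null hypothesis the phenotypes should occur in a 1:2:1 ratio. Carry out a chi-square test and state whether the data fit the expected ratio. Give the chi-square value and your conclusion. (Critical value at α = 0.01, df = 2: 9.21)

Total ratio parts = 4. Expected numbers out of 216:
  red: 216 × 1/4 = 54
  pink: 216 × 2/4 = 108
  white: 216 × 1/4 = 54
χ² = Σ (O − E)² / E
  red: (48 − 54)² / 54 = 0.6667
  pink: (93 − 108)² / 108 = 2.0833
  white: (75 − 54)² / 54 = 8.1667
χ² = 0.6667 + 2.0833 + 8.1667 = 10.9167 ≈ 10.917
Degrees of freedom = 3 − 1 = 2; critical value at α = 0.01 is 9.21.
Since 10.917 > 9.21, we reject the null hypothesis — the data do not fit the 1:2:1 ratio.

10.917; not consistent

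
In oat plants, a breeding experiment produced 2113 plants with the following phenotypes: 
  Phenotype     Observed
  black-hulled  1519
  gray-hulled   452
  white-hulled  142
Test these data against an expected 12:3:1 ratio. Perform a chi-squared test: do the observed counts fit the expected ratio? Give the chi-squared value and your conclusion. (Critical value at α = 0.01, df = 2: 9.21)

11.338; not consistent

Total ratio parts = 16. Expected numbers out of 2113:
  black-hulled: 2113 × 12/16 = 1584.75
  gray-hulled: 2113 × 3/16 = 396.1875
  white-hulled: 2113 × 1/16 = 132.0625
χ² = Σ (O − E)² / E
  black-hulled: (1519 − 1584.75)² / 1584.75 = 2.7279
  gray-hulled: (452 − 396.1875)² / 396.1875 = 7.8625
  white-hulled: (142 − 132.0625)² / 132.0625 = 0.7478
χ² = 2.7279 + 7.8625 + 0.7478 = 11.3382 ≈ 11.338
Degrees of freedom = 3 − 1 = 2; critical value at α = 0.01 is 9.21.
Since 11.338 > 9.21, we reject the null hypothesis — the data do not fit the 12:3:1 ratio.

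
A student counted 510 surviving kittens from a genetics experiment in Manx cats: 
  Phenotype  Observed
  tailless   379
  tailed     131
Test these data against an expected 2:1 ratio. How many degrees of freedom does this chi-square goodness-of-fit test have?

A goodness-of-fit test with 2 phenotype classes has df = 2 − 1 = 1.

1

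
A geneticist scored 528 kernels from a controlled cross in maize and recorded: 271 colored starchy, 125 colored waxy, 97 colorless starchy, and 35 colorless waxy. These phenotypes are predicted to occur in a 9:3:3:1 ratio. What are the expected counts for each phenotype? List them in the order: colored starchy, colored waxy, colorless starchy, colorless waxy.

297, 99, 99, 33

Under the 9:3:3:1 hypothesis (Σ ratio = 16, N = 528):
  colored starchy: 528 × 9/16 = 297
  colored waxy: 528 × 3/16 = 99
  colorless starchy: 528 × 3/16 = 99
  colorless waxy: 528 × 1/16 = 33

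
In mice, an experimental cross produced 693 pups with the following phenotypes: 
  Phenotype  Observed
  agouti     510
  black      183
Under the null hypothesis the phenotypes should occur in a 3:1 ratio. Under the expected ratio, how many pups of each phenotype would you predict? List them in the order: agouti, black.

519.75, 173.25

Total ratio parts = 4. Expected numbers out of 693:
  agouti: 693 × 3/4 = 519.75
  black: 693 × 1/4 = 173.25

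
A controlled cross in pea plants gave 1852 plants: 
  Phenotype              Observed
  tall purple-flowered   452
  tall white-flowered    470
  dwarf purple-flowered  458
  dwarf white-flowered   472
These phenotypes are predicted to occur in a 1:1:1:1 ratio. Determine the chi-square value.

Expected counts for N = 1852 under a 1:1:1:1 ratio (total parts = 4):
  tall purple-flowered: 1852 × 1/4 = 463
  tall white-flowered: 1852 × 1/4 = 463
  dwarf purple-flowered: 1852 × 1/4 = 463
  dwarf white-flowered: 1852 × 1/4 = 463
χ² = Σ (O − E)² / E
  tall purple-flowered: (452 − 463)² / 463 = 0.2613
  tall white-flowered: (470 − 463)² / 463 = 0.1058
  dwarf purple-flowered: (458 − 463)² / 463 = 0.0540
  dwarf white-flowered: (472 − 463)² / 463 = 0.1749
χ² = 0.2613 + 0.1058 + 0.0540 + 0.1749 = 0.596

0.596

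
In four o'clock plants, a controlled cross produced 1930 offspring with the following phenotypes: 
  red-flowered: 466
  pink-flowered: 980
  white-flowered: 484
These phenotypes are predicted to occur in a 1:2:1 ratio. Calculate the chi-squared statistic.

The 1:2:1 ratio has 4 parts, so with N = 1930 the expected counts are:
  red-flowered: 1930 × 1/4 = 482.5
  pink-flowered: 1930 × 2/4 = 965
  white-flowered: 1930 × 1/4 = 482.5
χ² = Σ (O − E)² / E
  red-flowered: (466 − 482.5)² / 482.5 = 0.5642
  pink-flowered: (980 − 965)² / 965 = 0.2332
  white-flowered: (484 − 482.5)² / 482.5 = 0.0047
χ² = 0.5642 + 0.2332 + 0.0047 = 0.8021 ≈ 0.802

0.802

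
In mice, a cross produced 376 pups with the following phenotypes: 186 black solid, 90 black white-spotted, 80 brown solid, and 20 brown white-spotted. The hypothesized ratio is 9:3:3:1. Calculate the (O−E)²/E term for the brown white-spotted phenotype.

Total ratio parts = 16. Expected numbers out of 376:
  black solid: 376 × 9/16 = 211.5
  black white-spotted: 376 × 3/16 = 70.5
  brown solid: 376 × 3/16 = 70.5
  brown white-spotted: 376 × 1/16 = 23.5
Contribution of brown white-spotted: (20 − 23.5)² / 23.5 = 0.5213

0.521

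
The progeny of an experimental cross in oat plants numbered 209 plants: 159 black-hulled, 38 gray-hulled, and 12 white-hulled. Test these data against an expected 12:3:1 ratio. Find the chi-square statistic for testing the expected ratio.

0.155

Under the 12:3:1 hypothesis (Σ ratio = 16, N = 209):
  black-hulled: 209 × 12/16 = 156.75
  gray-hulled: 209 × 3/16 = 39.1875
  white-hulled: 209 × 1/16 = 13.0625
χ² = Σ (O − E)² / E
  black-hulled: (159 − 156.75)² / 156.75 = 0.0323
  gray-hulled: (38 − 39.1875)² / 39.1875 = 0.0360
  white-hulled: (12 − 13.0625)² / 13.0625 = 0.0864
χ² = 0.0323 + 0.0360 + 0.0864 = 0.1547 ≈ 0.155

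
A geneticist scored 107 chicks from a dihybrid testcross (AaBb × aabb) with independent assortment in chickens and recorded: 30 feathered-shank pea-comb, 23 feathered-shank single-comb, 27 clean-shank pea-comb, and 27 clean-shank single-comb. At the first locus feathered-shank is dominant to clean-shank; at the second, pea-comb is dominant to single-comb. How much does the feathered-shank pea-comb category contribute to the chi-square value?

A dihybrid testcross with independent assortment gives a 1:1:1:1 ratio.
Total ratio parts = 4. Expected numbers out of 107:
  feathered-shank pea-comb: 107 × 1/4 = 26.75
  feathered-shank single-comb: 107 × 1/4 = 26.75
  clean-shank pea-comb: 107 × 1/4 = 26.75
  clean-shank single-comb: 107 × 1/4 = 26.75
Contribution of feathered-shank pea-comb: (30 − 26.75)² / 26.75 = 0.3949

0.395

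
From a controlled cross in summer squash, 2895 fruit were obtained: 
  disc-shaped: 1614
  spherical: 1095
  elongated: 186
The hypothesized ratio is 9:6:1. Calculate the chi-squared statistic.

Total ratio parts = 16. Expected numbers out of 2895:
  disc-shaped: 2895 × 9/16 = 1628.4375
  spherical: 2895 × 6/16 = 1085.625
  elongated: 2895 × 1/16 = 180.9375
χ² = Σ (O − E)² / E
  disc-shaped: (1614 − 1628.4375)² / 1628.4375 = 0.1280
  spherical: (1095 − 1085.625)² / 1085.625 = 0.0810
  elongated: (186 − 180.9375)² / 180.9375 = 0.1416
χ² = 0.1280 + 0.0810 + 0.1416 = 0.3506 ≈ 0.351

0.351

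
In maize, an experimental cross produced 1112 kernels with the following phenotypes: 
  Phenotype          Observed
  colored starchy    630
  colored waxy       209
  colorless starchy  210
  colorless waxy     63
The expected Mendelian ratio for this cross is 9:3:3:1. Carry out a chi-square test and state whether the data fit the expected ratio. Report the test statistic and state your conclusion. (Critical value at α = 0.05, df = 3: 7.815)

The 9:3:3:1 ratio has 16 parts, so with N = 1112 the expected counts are:
  colored starchy: 1112 × 9/16 = 625.5
  colored waxy: 1112 × 3/16 = 208.5
  colorless starchy: 1112 × 3/16 = 208.5
  colorless waxy: 1112 × 1/16 = 69.5
χ² = Σ (O − E)² / E
  colored starchy: (630 − 625.5)² / 625.5 = 0.0324
  colored waxy: (209 − 208.5)² / 208.5 = 0.0012
  colorless starchy: (210 − 208.5)² / 208.5 = 0.0108
  colorless waxy: (63 − 69.5)² / 69.5 = 0.6079
χ² = 0.0324 + 0.0012 + 0.0108 + 0.6079 = 0.6523 ≈ 0.652
Degrees of freedom = 4 − 1 = 3; critical value at α = 0.05 is 7.815.
Since 0.652 < 7.815, we fail to reject the null hypothesis — the data are consistent with the 9:3:3:1 ratio.

0.652; consistent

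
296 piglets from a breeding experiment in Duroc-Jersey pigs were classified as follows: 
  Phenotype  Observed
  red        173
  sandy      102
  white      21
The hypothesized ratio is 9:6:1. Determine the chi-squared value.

Total ratio parts = 16. Expected numbers out of 296:
  red: 296 × 9/16 = 166.5
  sandy: 296 × 6/16 = 111
  white: 296 × 1/16 = 18.5
χ² = Σ (O − E)² / E
  red: (173 − 166.5)² / 166.5 = 0.2538
  sandy: (102 − 111)² / 111 = 0.7297
  white: (21 − 18.5)² / 18.5 = 0.3378
χ² = 0.2538 + 0.7297 + 0.3378 = 1.3213 ≈ 1.321

1.321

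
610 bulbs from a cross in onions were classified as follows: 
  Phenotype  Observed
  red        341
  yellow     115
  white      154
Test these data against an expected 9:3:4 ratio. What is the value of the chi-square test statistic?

The 9:3:4 ratio has 16 parts, so with N = 610 the expected counts are:
  red: 610 × 9/16 = 343.125
  yellow: 610 × 3/16 = 114.375
  white: 610 × 4/16 = 152.5
χ² = Σ (O − E)² / E
  red: (341 − 343.125)² / 343.125 = 0.0132
  yellow: (115 − 114.375)² / 114.375 = 0.0034
  white: (154 − 152.5)² / 152.5 = 0.0148
χ² = 0.0132 + 0.0034 + 0.0148 = 0.0314 ≈ 0.031

0.031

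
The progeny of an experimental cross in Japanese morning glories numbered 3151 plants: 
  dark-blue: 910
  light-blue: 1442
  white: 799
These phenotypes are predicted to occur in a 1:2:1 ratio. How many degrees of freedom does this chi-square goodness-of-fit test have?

2

A goodness-of-fit test with 3 phenotype classes has df = 3 − 1 = 2.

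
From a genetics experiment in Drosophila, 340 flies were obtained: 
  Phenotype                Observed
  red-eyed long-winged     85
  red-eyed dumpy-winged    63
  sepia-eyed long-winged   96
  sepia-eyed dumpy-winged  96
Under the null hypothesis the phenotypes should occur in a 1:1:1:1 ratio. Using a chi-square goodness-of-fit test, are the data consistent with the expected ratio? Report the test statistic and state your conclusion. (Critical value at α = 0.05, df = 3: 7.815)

The 1:1:1:1 ratio has 4 parts, so with N = 340 the expected counts are:
  red-eyed long-winged: 340 × 1/4 = 85
  red-eyed dumpy-winged: 340 × 1/4 = 85
  sepia-eyed long-winged: 340 × 1/4 = 85
  sepia-eyed dumpy-winged: 340 × 1/4 = 85
χ² = Σ (O − E)² / E
  red-eyed long-winged: (85 − 85)² / 85 = 0.0000
  red-eyed dumpy-winged: (63 − 85)² / 85 = 5.6941
  sepia-eyed long-winged: (96 − 85)² / 85 = 1.4235
  sepia-eyed dumpy-winged: (96 − 85)² / 85 = 1.4235
χ² = 0.0000 + 5.6941 + 1.4235 + 1.4235 = 8.5411 ≈ 8.541
Degrees of freedom = 4 − 1 = 3; critical value at α = 0.05 is 7.815.
Since 8.541 > 7.815, we reject the null hypothesis — the data do not fit the 1:1:1:1 ratio.

8.541; not consistent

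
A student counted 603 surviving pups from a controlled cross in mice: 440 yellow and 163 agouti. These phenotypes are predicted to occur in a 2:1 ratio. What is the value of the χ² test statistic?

10.776

Total ratio parts = 3. Expected numbers out of 603:
  yellow: 603 × 2/3 = 402
  agouti: 603 × 1/3 = 201
χ² = Σ (O − E)² / E
  yellow: (440 − 402)² / 402 = 3.5920
  agouti: (163 − 201)² / 201 = 7.1841
χ² = 3.5920 + 7.1841 = 10.7761 ≈ 10.776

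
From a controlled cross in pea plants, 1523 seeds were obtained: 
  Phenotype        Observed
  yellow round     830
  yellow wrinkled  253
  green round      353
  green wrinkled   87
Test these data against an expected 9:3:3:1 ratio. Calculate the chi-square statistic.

The 9:3:3:1 ratio has 16 parts, so with N = 1523 the expected counts are:
  yellow round: 1523 × 9/16 = 856.6875
  yellow wrinkled: 1523 × 3/16 = 285.5625
  green round: 1523 × 3/16 = 285.5625
  green wrinkled: 1523 × 1/16 = 95.1875
χ² = Σ (O − E)² / E
  yellow round: (830 − 856.6875)² / 856.6875 = 0.8314
  yellow wrinkled: (253 − 285.5625)² / 285.5625 = 3.7131
  green round: (353 − 285.5625)² / 285.5625 = 15.9258
  green wrinkled: (87 − 95.1875)² / 95.1875 = 0.7042
χ² = 0.8314 + 3.7131 + 15.9258 + 0.7042 = 21.1745 ≈ 21.175

21.175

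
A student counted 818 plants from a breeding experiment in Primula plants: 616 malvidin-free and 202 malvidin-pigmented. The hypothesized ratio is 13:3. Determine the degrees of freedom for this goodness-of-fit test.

1

A goodness-of-fit test with 2 phenotype classes has df = 2 − 1 = 1.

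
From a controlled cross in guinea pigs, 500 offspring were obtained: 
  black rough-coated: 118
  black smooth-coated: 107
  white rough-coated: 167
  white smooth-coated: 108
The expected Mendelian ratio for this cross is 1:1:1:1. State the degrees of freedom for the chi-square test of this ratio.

3

A goodness-of-fit test with 4 phenotype classes has df = 4 − 1 = 3.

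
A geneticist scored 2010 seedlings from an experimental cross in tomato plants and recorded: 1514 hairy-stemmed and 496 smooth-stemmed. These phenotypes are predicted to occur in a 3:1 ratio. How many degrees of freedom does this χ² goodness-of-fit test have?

A goodness-of-fit test with 2 phenotype classes has df = 2 − 1 = 1.

1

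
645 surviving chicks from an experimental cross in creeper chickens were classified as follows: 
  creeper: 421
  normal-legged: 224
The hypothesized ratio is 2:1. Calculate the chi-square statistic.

Total ratio parts = 3. Expected numbers out of 645:
  creeper: 645 × 2/3 = 430
  normal-legged: 645 × 1/3 = 215
χ² = Σ (O − E)² / E
  creeper: (421 − 430)² / 430 = 0.1884
  normal-legged: (224 − 215)² / 215 = 0.3767
χ² = 0.1884 + 0.3767 = 0.5651 ≈ 0.565

0.565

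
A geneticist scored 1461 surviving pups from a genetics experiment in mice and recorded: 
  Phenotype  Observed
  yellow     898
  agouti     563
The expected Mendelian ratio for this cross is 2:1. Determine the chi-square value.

17.791

Total ratio parts = 3. Expected numbers out of 1461:
  yellow: 1461 × 2/3 = 974
  agouti: 1461 × 1/3 = 487
χ² = Σ (O − E)² / E
  yellow: (898 − 974)² / 974 = 5.9302
  agouti: (563 − 487)² / 487 = 11.8604
χ² = 5.9302 + 11.8604 = 17.7906 ≈ 17.791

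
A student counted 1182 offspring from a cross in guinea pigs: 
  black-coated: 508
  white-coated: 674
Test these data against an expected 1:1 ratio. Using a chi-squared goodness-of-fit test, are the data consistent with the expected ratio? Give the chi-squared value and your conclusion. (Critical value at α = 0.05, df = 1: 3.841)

23.313; not consistent

Under the 1:1 hypothesis (Σ ratio = 2, N = 1182):
  black-coated: 1182 × 1/2 = 591
  white-coated: 1182 × 1/2 = 591
χ² = Σ (O − E)² / E
  black-coated: (508 − 591)² / 591 = 11.6565
  white-coated: (674 − 591)² / 591 = 11.6565
χ² = 11.6565 + 11.6565 = 23.313
Degrees of freedom = 2 − 1 = 1; critical value at α = 0.05 is 3.841.
Since 23.313 > 3.841, we reject the null hypothesis — the data do not fit the 1:1 ratio.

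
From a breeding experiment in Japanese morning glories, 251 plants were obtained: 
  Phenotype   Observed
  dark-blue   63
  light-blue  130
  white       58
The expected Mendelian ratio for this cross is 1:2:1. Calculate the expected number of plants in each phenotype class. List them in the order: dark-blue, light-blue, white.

62.75, 125.5, 62.75

The 1:2:1 ratio has 4 parts, so with N = 251 the expected counts are:
  dark-blue: 251 × 1/4 = 62.75
  light-blue: 251 × 2/4 = 125.5
  white: 251 × 1/4 = 62.75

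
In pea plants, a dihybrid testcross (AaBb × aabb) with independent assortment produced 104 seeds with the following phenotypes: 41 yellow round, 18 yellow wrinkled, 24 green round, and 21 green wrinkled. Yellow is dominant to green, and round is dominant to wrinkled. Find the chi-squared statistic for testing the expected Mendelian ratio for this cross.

A dihybrid testcross with independent assortment gives a 1:1:1:1 ratio.
Expected counts for N = 104 under a 1:1:1:1 ratio (total parts = 4):
  yellow round: 104 × 1/4 = 26
  yellow wrinkled: 104 × 1/4 = 26
  green round: 104 × 1/4 = 26
  green wrinkled: 104 × 1/4 = 26
χ² = Σ (O − E)² / E
  yellow round: (41 − 26)² / 26 = 8.6538
  yellow wrinkled: (18 − 26)² / 26 = 2.4615
  green round: (24 − 26)² / 26 = 0.1538
  green wrinkled: (21 − 26)² / 26 = 0.9615
χ² = 8.6538 + 2.4615 + 0.1538 + 0.9615 = 12.2306 ≈ 12.231

12.231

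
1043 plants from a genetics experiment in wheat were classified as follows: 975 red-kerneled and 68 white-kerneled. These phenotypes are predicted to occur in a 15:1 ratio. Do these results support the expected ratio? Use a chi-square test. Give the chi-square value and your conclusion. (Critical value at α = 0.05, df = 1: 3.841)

The 15:1 ratio has 16 parts, so with N = 1043 the expected counts are:
  red-kerneled: 1043 × 15/16 = 977.8125
  white-kerneled: 1043 × 1/16 = 65.1875
χ² = Σ (O − E)² / E
  red-kerneled: (975 − 977.8125)² / 977.8125 = 0.0081
  white-kerneled: (68 − 65.1875)² / 65.1875 = 0.1213
χ² = 0.0081 + 0.1213 = 0.1294 ≈ 0.129
Degrees of freedom = 2 − 1 = 1; critical value at α = 0.05 is 3.841.
Since 0.129 < 3.841, we fail to reject the null hypothesis — the data are consistent with the 15:1 ratio.

0.129; consistent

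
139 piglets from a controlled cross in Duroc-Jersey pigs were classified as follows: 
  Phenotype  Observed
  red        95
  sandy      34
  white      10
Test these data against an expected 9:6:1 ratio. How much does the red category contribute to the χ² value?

Expected counts for N = 139 under a 9:6:1 ratio (total parts = 16):
  red: 139 × 9/16 = 78.1875
  sandy: 139 × 6/16 = 52.125
  white: 139 × 1/16 = 8.6875
Contribution of red: (95 − 78.1875)² / 78.1875 = 3.6152

3.615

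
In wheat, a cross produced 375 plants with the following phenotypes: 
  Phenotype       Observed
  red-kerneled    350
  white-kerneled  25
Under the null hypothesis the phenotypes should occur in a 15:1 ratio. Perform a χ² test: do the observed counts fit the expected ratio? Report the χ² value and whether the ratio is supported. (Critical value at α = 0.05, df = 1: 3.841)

The 15:1 ratio has 16 parts, so with N = 375 the expected counts are:
  red-kerneled: 375 × 15/16 = 351.5625
  white-kerneled: 375 × 1/16 = 23.4375
χ² = Σ (O − E)² / E
  red-kerneled: (350 − 351.5625)² / 351.5625 = 0.0069
  white-kerneled: (25 − 23.4375)² / 23.4375 = 0.1042
χ² = 0.0069 + 0.1042 = 0.1111 ≈ 0.111
Degrees of freedom = 2 − 1 = 1; critical value at α = 0.05 is 3.841.
Since 0.111 < 3.841, we fail to reject the null hypothesis — the data are consistent with the 15:1 ratio.

0.111; consistent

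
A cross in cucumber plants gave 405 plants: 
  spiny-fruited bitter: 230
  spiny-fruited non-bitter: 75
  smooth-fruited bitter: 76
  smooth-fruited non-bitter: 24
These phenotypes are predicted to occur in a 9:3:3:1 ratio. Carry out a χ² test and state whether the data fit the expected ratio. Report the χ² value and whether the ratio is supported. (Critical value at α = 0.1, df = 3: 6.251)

Under the 9:3:3:1 hypothesis (Σ ratio = 16, N = 405):
  spiny-fruited bitter: 405 × 9/16 = 227.8125
  spiny-fruited non-bitter: 405 × 3/16 = 75.9375
  smooth-fruited bitter: 405 × 3/16 = 75.9375
  smooth-fruited non-bitter: 405 × 1/16 = 25.3125
χ² = Σ (O − E)² / E
  spiny-fruited bitter: (230 − 227.8125)² / 227.8125 = 0.0210
  spiny-fruited non-bitter: (75 − 75.9375)² / 75.9375 = 0.0116
  smooth-fruited bitter: (76 − 75.9375)² / 75.9375 = 0.0001
  smooth-fruited non-bitter: (24 − 25.3125)² / 25.3125 = 0.0681
χ² = 0.0210 + 0.0116 + 0.0001 + 0.0681 = 0.1008 ≈ 0.101
Degrees of freedom = 4 − 1 = 3; critical value at α = 0.1 is 6.251.
Since 0.101 < 6.251, we fail to reject the null hypothesis — the data are consistent with the 9:3:3:1 ratio.

0.101; consistent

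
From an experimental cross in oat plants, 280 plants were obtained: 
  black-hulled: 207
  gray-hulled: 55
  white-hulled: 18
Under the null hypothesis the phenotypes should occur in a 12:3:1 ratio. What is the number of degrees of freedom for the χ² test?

2

A goodness-of-fit test with 3 phenotype classes has df = 3 − 1 = 2.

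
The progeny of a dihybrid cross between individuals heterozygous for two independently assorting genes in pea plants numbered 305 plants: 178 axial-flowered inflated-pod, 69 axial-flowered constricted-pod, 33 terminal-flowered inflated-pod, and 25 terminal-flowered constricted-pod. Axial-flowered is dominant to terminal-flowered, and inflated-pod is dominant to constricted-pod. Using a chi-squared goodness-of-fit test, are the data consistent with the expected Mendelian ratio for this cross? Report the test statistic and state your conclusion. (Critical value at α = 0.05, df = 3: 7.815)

14.761; not consistent

A dihybrid F₂ with independent assortment and complete dominance at both loci gives a 9:3:3:1 phenotypic ratio.
Under the 9:3:3:1 hypothesis (Σ ratio = 16, N = 305):
  axial-flowered inflated-pod: 305 × 9/16 = 171.5625
  axial-flowered constricted-pod: 305 × 3/16 = 57.1875
  terminal-flowered inflated-pod: 305 × 3/16 = 57.1875
  terminal-flowered constricted-pod: 305 × 1/16 = 19.0625
χ² = Σ (O − E)² / E
  axial-flowered inflated-pod: (178 − 171.5625)² / 171.5625 = 0.2416
  axial-flowered constricted-pod: (69 − 57.1875)² / 57.1875 = 2.4400
  terminal-flowered inflated-pod: (33 − 57.1875)² / 57.1875 = 10.2301
  terminal-flowered constricted-pod: (25 − 19.0625)² / 19.0625 = 1.8494
χ² = 0.2416 + 2.4400 + 10.2301 + 1.8494 = 14.7611 ≈ 14.761
Degrees of freedom = 4 − 1 = 3; critical value at α = 0.05 is 7.815.
Since 14.761 > 7.815, we reject the null hypothesis — the data do not fit the 9:3:3:1 ratio.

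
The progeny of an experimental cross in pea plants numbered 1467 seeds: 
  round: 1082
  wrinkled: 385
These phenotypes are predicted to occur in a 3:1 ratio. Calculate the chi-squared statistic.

Total ratio parts = 4. Expected numbers out of 1467:
  round: 1467 × 3/4 = 1100.25
  wrinkled: 1467 × 1/4 = 366.75
χ² = Σ (O − E)² / E
  round: (1082 − 1100.25)² / 1100.25 = 0.3027
  wrinkled: (385 − 366.75)² / 366.75 = 0.9081
χ² = 0.3027 + 0.9081 = 1.2108 ≈ 1.211

1.211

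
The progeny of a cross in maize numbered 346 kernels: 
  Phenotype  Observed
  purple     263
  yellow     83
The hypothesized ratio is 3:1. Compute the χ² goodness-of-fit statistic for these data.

0.189

Total ratio parts = 4. Expected numbers out of 346:
  purple: 346 × 3/4 = 259.5
  yellow: 346 × 1/4 = 86.5
χ² = Σ (O − E)² / E
  purple: (263 − 259.5)² / 259.5 = 0.0472
  yellow: (83 − 86.5)² / 86.5 = 0.1416
χ² = 0.0472 + 0.1416 = 0.1888 ≈ 0.189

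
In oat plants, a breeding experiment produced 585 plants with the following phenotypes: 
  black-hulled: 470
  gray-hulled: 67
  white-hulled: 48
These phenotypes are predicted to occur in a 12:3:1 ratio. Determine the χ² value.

22.417

The 12:3:1 ratio has 16 parts, so with N = 585 the expected counts are:
  black-hulled: 585 × 12/16 = 438.75
  gray-hulled: 585 × 3/16 = 109.6875
  white-hulled: 585 × 1/16 = 36.5625
χ² = Σ (O − E)² / E
  black-hulled: (470 − 438.75)² / 438.75 = 2.2258
  gray-hulled: (67 − 109.6875)² / 109.6875 = 16.6129
  white-hulled: (48 − 36.5625)² / 36.5625 = 3.5779
χ² = 2.2258 + 16.6129 + 3.5779 = 22.4166 ≈ 22.417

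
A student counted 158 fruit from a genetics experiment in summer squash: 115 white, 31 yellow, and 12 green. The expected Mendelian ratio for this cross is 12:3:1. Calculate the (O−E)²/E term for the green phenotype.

Expected counts for N = 158 under a 12:3:1 ratio (total parts = 16):
  white: 158 × 12/16 = 118.5
  yellow: 158 × 3/16 = 29.625
  green: 158 × 1/16 = 9.875
Contribution of green: (12 − 9.875)² / 9.875 = 0.4573

0.457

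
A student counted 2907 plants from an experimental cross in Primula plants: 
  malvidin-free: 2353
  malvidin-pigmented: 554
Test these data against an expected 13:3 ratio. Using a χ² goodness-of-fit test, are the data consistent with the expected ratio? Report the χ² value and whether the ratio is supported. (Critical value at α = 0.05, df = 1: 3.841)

Expected counts for N = 2907 under a 13:3 ratio (total parts = 16):
  malvidin-free: 2907 × 13/16 = 2361.9375
  malvidin-pigmented: 2907 × 3/16 = 545.0625
χ² = Σ (O − E)² / E
  malvidin-free: (2353 − 2361.9375)² / 2361.9375 = 0.0338
  malvidin-pigmented: (554 − 545.0625)² / 545.0625 = 0.1465
χ² = 0.0338 + 0.1465 = 0.1803 ≈ 0.180
Degrees of freedom = 2 − 1 = 1; critical value at α = 0.05 is 3.841.
Since 0.180 < 3.841, we fail to reject the null hypothesis — the data are consistent with the 13:3 ratio.

0.180; consistent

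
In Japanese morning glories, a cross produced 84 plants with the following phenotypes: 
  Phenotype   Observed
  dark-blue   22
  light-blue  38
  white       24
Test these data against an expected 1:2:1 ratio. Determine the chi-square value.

Total ratio parts = 4. Expected numbers out of 84:
  dark-blue: 84 × 1/4 = 21
  light-blue: 84 × 2/4 = 42
  white: 84 × 1/4 = 21
χ² = Σ (O − E)² / E
  dark-blue: (22 − 21)² / 21 = 0.0476
  light-blue: (38 − 42)² / 42 = 0.3810
  white: (24 − 21)² / 21 = 0.4286
χ² = 0.0476 + 0.3810 + 0.4286 = 0.8572 ≈ 0.857

0.857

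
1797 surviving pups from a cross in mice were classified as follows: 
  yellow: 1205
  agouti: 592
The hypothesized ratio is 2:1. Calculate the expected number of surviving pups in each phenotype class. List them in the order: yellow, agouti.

Total ratio parts = 3. Expected numbers out of 1797:
  yellow: 1797 × 2/3 = 1198
  agouti: 1797 × 1/3 = 599

1198, 599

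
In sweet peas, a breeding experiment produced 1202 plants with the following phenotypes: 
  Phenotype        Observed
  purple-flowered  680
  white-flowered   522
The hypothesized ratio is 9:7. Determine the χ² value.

0.051

The 9:7 ratio has 16 parts, so with N = 1202 the expected counts are:
  purple-flowered: 1202 × 9/16 = 676.125
  white-flowered: 1202 × 7/16 = 525.875
χ² = Σ (O − E)² / E
  purple-flowered: (680 − 676.125)² / 676.125 = 0.0222
  white-flowered: (522 − 525.875)² / 525.875 = 0.0286
χ² = 0.0222 + 0.0286 = 0.0508 ≈ 0.051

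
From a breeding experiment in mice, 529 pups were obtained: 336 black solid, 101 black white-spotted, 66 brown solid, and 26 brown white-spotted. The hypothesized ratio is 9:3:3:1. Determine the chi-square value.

17.611

The 9:3:3:1 ratio has 16 parts, so with N = 529 the expected counts are:
  black solid: 529 × 9/16 = 297.5625
  black white-spotted: 529 × 3/16 = 99.1875
  brown solid: 529 × 3/16 = 99.1875
  brown white-spotted: 529 × 1/16 = 33.0625
χ² = Σ (O − E)² / E
  black solid: (336 − 297.5625)² / 297.5625 = 4.9651
  black white-spotted: (101 − 99.1875)² / 99.1875 = 0.0331
  brown solid: (66 − 99.1875)² / 99.1875 = 11.1043
  brown white-spotted: (26 − 33.0625)² / 33.0625 = 1.5086
χ² = 4.9651 + 0.0331 + 11.1043 + 1.5086 = 17.6111 ≈ 17.611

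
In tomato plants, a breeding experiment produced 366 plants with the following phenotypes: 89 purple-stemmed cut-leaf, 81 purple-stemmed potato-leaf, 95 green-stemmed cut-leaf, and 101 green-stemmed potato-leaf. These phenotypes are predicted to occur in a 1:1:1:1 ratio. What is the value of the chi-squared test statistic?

2.393

Total ratio parts = 4. Expected numbers out of 366:
  purple-stemmed cut-leaf: 366 × 1/4 = 91.5
  purple-stemmed potato-leaf: 366 × 1/4 = 91.5
  green-stemmed cut-leaf: 366 × 1/4 = 91.5
  green-stemmed potato-leaf: 366 × 1/4 = 91.5
χ² = Σ (O − E)² / E
  purple-stemmed cut-leaf: (89 − 91.5)² / 91.5 = 0.0683
  purple-stemmed potato-leaf: (81 − 91.5)² / 91.5 = 1.2049
  green-stemmed cut-leaf: (95 − 91.5)² / 91.5 = 0.1339
  green-stemmed potato-leaf: (101 − 91.5)² / 91.5 = 0.9863
χ² = 0.0683 + 1.2049 + 0.1339 + 0.9863 = 2.3934 ≈ 2.393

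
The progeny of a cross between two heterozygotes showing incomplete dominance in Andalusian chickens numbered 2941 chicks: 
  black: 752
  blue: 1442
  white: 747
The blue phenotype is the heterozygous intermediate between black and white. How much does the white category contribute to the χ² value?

0.188

With incomplete dominance, a heterozygote × heterozygote cross gives a 1:2:1 phenotypic ratio.
Total ratio parts = 4. Expected numbers out of 2941:
  black: 2941 × 1/4 = 735.25
  blue: 2941 × 2/4 = 1470.5
  white: 2941 × 1/4 = 735.25
Contribution of white: (747 − 735.25)² / 735.25 = 0.1878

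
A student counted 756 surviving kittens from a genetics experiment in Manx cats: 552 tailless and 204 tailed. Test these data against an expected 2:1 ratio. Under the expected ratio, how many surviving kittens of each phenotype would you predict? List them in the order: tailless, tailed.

Expected counts for N = 756 under a 2:1 ratio (total parts = 3):
  tailless: 756 × 2/3 = 504
  tailed: 756 × 1/3 = 252

504, 252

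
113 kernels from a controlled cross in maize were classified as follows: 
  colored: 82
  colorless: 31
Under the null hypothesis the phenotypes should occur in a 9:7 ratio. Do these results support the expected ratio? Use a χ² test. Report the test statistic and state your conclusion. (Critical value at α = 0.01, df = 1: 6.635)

The 9:7 ratio has 16 parts, so with N = 113 the expected counts are:
  colored: 113 × 9/16 = 63.5625
  colorless: 113 × 7/16 = 49.4375
χ² = Σ (O − E)² / E
  colored: (82 − 63.5625)² / 63.5625 = 5.3481
  colorless: (31 − 49.4375)² / 49.4375 = 6.8762
χ² = 5.3481 + 6.8762 = 12.2243 ≈ 12.224
Degrees of freedom = 2 − 1 = 1; critical value at α = 0.01 is 6.635.
Since 12.224 > 6.635, we reject the null hypothesis — the data do not fit the 9:7 ratio.

12.224; not consistent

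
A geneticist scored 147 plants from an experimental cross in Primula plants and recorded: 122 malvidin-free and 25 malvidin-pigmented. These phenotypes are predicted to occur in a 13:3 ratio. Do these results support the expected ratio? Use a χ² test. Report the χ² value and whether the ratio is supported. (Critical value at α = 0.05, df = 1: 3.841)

Total ratio parts = 16. Expected numbers out of 147:
  malvidin-free: 147 × 13/16 = 119.4375
  malvidin-pigmented: 147 × 3/16 = 27.5625
χ² = Σ (O − E)² / E
  malvidin-free: (122 − 119.4375)² / 119.4375 = 0.0550
  malvidin-pigmented: (25 − 27.5625)² / 27.5625 = 0.2382
χ² = 0.0550 + 0.2382 = 0.2932 ≈ 0.293
Degrees of freedom = 2 − 1 = 1; critical value at α = 0.05 is 3.841.
Since 0.293 < 3.841, we fail to reject the null hypothesis — the data are consistent with the 13:3 ratio.

0.293; consistent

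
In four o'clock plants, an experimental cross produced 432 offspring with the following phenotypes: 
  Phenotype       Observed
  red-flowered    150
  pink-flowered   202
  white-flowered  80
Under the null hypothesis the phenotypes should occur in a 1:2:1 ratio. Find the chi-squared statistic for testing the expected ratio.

Under the 1:2:1 hypothesis (Σ ratio = 4, N = 432):
  red-flowered: 432 × 1/4 = 108
  pink-flowered: 432 × 2/4 = 216
  white-flowered: 432 × 1/4 = 108
χ² = Σ (O − E)² / E
  red-flowered: (150 − 108)² / 108 = 16.3333
  pink-flowered: (202 − 216)² / 216 = 0.9074
  white-flowered: (80 − 108)² / 108 = 7.2593
χ² = 16.3333 + 0.9074 + 7.2593 = 24.500

24.500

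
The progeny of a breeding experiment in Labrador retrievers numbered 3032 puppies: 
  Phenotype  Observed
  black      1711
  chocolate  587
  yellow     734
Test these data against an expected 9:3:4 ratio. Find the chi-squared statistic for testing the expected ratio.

Expected counts for N = 3032 under a 9:3:4 ratio (total parts = 16):
  black: 3032 × 9/16 = 1705.5
  chocolate: 3032 × 3/16 = 568.5
  yellow: 3032 × 4/16 = 758
χ² = Σ (O − E)² / E
  black: (1711 − 1705.5)² / 1705.5 = 0.0177
  chocolate: (587 − 568.5)² / 568.5 = 0.6020
  yellow: (734 − 758)² / 758 = 0.7599
χ² = 0.0177 + 0.6020 + 0.7599 = 1.3796 ≈ 1.380

1.380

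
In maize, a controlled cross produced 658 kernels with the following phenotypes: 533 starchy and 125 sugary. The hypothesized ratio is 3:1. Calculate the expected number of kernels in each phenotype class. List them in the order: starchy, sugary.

493.5, 164.5

Total ratio parts = 4. Expected numbers out of 658:
  starchy: 658 × 3/4 = 493.5
  sugary: 658 × 1/4 = 164.5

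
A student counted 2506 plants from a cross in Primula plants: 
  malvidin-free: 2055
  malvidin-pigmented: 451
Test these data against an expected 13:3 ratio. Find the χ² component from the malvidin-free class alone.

0.175

Expected counts for N = 2506 under a 13:3 ratio (total parts = 16):
  malvidin-free: 2506 × 13/16 = 2036.125
  malvidin-pigmented: 2506 × 3/16 = 469.875
Contribution of malvidin-free: (2055 − 2036.125)² / 2036.125 = 0.1750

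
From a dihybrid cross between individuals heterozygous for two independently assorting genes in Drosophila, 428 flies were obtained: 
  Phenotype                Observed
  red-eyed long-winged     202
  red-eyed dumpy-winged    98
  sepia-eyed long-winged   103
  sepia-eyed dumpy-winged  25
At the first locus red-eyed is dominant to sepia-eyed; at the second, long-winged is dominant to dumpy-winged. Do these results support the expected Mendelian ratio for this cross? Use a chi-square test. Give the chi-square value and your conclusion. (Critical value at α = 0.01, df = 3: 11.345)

A dihybrid F₂ with independent assortment and complete dominance at both loci gives a 9:3:3:1 phenotypic ratio.
Total ratio parts = 16. Expected numbers out of 428:
  red-eyed long-winged: 428 × 9/16 = 240.75
  red-eyed dumpy-winged: 428 × 3/16 = 80.25
  sepia-eyed long-winged: 428 × 3/16 = 80.25
  sepia-eyed dumpy-winged: 428 × 1/16 = 26.75
χ² = Σ (O − E)² / E
  red-eyed long-winged: (202 − 240.75)² / 240.75 = 6.2370
  red-eyed dumpy-winged: (98 − 80.25)² / 80.25 = 3.9260
  sepia-eyed long-winged: (103 − 80.25)² / 80.25 = 6.4494
  sepia-eyed dumpy-winged: (25 − 26.75)² / 26.75 = 0.1145
χ² = 6.2370 + 3.9260 + 6.4494 + 0.1145 = 16.7269 ≈ 16.727
Degrees of freedom = 4 − 1 = 3; critical value at α = 0.01 is 11.345.
Since 16.727 > 11.345, we reject the null hypothesis — the data do not fit the 9:3:3:1 ratio.

16.727; not consistent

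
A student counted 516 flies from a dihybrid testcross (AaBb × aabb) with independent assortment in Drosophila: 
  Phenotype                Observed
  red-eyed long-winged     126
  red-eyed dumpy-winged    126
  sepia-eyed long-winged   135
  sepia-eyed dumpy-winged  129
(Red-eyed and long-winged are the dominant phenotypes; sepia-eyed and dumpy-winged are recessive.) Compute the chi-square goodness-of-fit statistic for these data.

A dihybrid testcross with independent assortment gives a 1:1:1:1 ratio.
Total ratio parts = 4. Expected numbers out of 516:
  red-eyed long-winged: 516 × 1/4 = 129
  red-eyed dumpy-winged: 516 × 1/4 = 129
  sepia-eyed long-winged: 516 × 1/4 = 129
  sepia-eyed dumpy-winged: 516 × 1/4 = 129
χ² = Σ (O − E)² / E
  red-eyed long-winged: (126 − 129)² / 129 = 0.0698
  red-eyed dumpy-winged: (126 − 129)² / 129 = 0.0698
  sepia-eyed long-winged: (135 − 129)² / 129 = 0.2791
  sepia-eyed dumpy-winged: (129 − 129)² / 129 = 0.0000
χ² = 0.0698 + 0.0698 + 0.2791 + 0.0000 = 0.4187 ≈ 0.419

0.419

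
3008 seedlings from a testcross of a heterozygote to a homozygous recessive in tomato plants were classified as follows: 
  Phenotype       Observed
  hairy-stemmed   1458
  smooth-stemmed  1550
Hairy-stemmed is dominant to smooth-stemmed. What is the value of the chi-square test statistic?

2.814

A testcross of a heterozygote (Aa × aa) gives a 1:1 phenotypic ratio.
Total ratio parts = 2. Expected numbers out of 3008:
  hairy-stemmed: 3008 × 1/2 = 1504
  smooth-stemmed: 3008 × 1/2 = 1504
χ² = Σ (O − E)² / E
  hairy-stemmed: (1458 − 1504)² / 1504 = 1.4069
  smooth-stemmed: (1550 − 1504)² / 1504 = 1.4069
χ² = 1.4069 + 1.4069 = 2.8138 ≈ 2.814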